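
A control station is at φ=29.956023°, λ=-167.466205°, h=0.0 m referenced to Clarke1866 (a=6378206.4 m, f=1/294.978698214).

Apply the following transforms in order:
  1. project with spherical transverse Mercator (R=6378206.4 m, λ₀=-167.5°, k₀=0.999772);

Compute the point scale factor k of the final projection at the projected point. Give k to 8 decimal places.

start: φ=29.956023°, λ=-167.466205°, h=0.000 m
→ into tm (λ₀=-167.5°): φ=29.95602300°, λ−λ₀=0.03379500°
scale k = 0.99977213

0.99977213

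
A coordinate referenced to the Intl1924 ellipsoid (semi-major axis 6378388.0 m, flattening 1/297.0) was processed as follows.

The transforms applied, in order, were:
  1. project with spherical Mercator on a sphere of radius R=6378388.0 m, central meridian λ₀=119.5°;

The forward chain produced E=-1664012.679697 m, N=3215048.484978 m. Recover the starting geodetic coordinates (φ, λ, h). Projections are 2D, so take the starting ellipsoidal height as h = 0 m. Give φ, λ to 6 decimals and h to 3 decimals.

start: E=-1664012.6797, N=3215048.4850 m
→ merc⁻¹: φ=27.72957500°, λ=104.55250800°

φ=27.729575°, λ=104.552508°, h=0.000 m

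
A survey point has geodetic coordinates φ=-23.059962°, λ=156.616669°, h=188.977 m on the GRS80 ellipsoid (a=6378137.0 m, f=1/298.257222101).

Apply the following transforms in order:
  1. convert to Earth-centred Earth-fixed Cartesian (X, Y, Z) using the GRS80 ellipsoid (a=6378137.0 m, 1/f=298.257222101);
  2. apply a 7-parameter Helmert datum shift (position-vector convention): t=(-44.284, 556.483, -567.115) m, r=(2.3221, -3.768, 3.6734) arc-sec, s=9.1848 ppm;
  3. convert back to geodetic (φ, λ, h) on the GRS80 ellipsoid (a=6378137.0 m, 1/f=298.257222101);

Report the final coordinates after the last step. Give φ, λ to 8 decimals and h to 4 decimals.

φ=-23.06445500°, λ=156.61245092°, h=710.4988 m

start: φ=-23.059962°, λ=156.616669°, h=188.977 m
→ ECEF (a=6378137.000, f=1/298.257222101): X=-5389443.9486, Y=2330359.3282, Z=-2482904.5657
→ Helmert 7p (PV): X=-5389533.8781, Y=2330869.1853, Z=-2483566.7047
→ geod (Bowring, a=6378137.000): φ=-23.06445500°, λ=156.61245092°, h=710.4988 m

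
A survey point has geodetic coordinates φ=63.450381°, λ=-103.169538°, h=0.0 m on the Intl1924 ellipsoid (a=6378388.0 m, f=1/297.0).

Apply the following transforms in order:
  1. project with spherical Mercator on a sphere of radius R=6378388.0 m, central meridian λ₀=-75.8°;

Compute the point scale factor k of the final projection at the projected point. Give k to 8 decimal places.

2.23727324

start: φ=63.450381°, λ=-103.169538°, h=0.000 m
→ into merc (λ₀=-75.8°): φ=63.45038100°, λ−λ₀=-27.36953800°
scale k = 2.23727324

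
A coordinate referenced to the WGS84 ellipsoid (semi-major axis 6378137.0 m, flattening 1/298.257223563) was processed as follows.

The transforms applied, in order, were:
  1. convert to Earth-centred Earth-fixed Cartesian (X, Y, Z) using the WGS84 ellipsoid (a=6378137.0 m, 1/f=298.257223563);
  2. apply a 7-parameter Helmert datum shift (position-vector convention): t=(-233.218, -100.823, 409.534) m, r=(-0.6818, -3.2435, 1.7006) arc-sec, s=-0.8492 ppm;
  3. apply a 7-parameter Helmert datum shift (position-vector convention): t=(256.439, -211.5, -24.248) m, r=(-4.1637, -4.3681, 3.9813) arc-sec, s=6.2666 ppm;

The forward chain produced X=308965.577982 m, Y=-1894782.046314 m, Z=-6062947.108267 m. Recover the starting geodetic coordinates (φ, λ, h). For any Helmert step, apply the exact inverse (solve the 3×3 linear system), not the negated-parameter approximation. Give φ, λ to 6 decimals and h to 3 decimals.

start: X=308965.5780, Y=-1894782.0463, Z=-6062947.1083 m
→ Helmert⁻¹: X=308542.2426, Y=-1894442.2419, Z=-6062929.6422
→ Helmert⁻¹: X=308664.7587, Y=-1894325.5302, Z=-6063355.4405
→ geod (Bowring, a=6378137.000): φ=-72.54562400°, λ=-80.74545500°, h=1184.9720 m

φ=-72.545624°, λ=-80.745455°, h=1184.972 m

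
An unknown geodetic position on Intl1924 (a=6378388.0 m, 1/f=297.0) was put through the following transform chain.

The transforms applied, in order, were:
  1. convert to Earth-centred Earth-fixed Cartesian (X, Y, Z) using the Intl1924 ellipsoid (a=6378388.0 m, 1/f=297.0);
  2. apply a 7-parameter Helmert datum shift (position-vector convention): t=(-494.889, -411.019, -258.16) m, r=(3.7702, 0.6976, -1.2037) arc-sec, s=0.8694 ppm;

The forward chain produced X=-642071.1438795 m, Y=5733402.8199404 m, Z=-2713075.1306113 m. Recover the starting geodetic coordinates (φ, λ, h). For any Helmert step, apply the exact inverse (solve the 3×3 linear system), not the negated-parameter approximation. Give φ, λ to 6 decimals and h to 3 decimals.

start: X=-642071.1439, Y=5733402.8199, Z=-2713075.1306 m
→ Helmert⁻¹: X=-641599.9823, Y=5733755.5218, Z=-2712921.5862
→ geod (Bowring, a=6378388.000): φ=-25.33270700°, λ=96.38476500°, h=1059.5840 m

φ=-25.332707°, λ=96.384765°, h=1059.584 m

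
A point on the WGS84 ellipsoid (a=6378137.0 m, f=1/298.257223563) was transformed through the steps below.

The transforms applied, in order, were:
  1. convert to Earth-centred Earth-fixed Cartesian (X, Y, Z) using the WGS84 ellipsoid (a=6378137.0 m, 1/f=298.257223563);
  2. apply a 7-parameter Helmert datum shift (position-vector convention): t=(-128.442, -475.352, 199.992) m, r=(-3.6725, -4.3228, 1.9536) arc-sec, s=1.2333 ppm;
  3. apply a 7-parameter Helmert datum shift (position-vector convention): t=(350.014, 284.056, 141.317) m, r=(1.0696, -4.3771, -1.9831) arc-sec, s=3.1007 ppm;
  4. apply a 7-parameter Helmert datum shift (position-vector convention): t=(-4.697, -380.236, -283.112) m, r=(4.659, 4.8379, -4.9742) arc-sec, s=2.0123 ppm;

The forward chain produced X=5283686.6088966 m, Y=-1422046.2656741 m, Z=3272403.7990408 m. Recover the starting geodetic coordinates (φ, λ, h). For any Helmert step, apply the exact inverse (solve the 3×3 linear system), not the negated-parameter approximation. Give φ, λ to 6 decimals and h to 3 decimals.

φ=31.051961°, λ=-15.056511°, h=2733.248 m

start: X=5283686.6089, Y=-1422046.2657, Z=3272403.7990 m
→ Helmert⁻¹: X=5283638.1892, Y=-1421461.8257, Z=3272836.3593
→ Helmert⁻¹: X=5283354.9085, Y=-1421673.7071, Z=3272580.1500
→ Helmert⁻¹: X=5283531.9509, Y=-1421304.9059, Z=3272240.0864
→ geod (Bowring, a=6378137.000): φ=31.05196100°, λ=-15.05651100°, h=2733.2480 m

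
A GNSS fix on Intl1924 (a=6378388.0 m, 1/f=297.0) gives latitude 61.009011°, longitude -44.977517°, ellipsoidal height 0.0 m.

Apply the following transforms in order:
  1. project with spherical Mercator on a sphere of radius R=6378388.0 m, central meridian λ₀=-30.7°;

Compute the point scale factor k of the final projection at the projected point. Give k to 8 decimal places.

2.06325076

start: φ=61.009011°, λ=-44.977517°, h=0.000 m
→ into merc (λ₀=-30.7°): φ=61.00901100°, λ−λ₀=-14.27751700°
scale k = 2.06325076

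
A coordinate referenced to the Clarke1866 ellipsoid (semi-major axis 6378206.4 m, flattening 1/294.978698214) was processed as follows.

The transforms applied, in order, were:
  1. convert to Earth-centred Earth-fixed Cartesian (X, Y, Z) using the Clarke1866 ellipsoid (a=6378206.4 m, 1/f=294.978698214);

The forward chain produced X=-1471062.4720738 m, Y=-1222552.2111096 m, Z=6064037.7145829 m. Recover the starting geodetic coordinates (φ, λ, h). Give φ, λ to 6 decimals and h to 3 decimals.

φ=72.604637°, λ=-140.271131°, h=22.841 m

start: X=-1471062.4721, Y=-1222552.2111, Z=6064037.7146 m
→ geod (Bowring, a=6378206.400): φ=72.60463700°, λ=-140.27113100°, h=22.8410 m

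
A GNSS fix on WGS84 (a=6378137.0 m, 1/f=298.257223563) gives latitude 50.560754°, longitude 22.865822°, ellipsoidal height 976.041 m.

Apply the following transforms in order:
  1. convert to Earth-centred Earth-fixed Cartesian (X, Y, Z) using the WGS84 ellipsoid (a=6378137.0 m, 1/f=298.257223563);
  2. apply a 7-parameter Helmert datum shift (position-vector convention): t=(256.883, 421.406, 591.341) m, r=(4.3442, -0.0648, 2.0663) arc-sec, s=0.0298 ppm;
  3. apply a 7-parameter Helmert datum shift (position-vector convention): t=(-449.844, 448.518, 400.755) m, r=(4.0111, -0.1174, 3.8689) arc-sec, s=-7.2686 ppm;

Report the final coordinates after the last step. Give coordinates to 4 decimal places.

start: φ=50.560754°, λ=22.865822°, h=976.041 m
→ ECEF (a=6378137.000, f=1/298.257223563): X=3741421.2218, Y=1577808.7978, Z=4903402.3548
→ Helmert 7p (PV): X=3741660.8699, Y=1578164.4594, Z=4904028.2480
→ Helmert 7p (PV): X=3741151.4367, Y=1578576.3232, Z=4904426.1765

X=3741151.4367 m, Y=1578576.3232 m, Z=4904426.1765 m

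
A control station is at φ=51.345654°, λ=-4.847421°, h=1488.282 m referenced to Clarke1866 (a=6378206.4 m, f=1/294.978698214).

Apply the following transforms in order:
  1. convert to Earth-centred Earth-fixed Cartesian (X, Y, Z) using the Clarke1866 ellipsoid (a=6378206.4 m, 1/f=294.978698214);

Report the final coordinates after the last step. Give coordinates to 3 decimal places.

start: φ=51.345654°, λ=-4.847421°, h=1488.282 m
→ ECEF (a=6378206.400, f=1/294.978698214): X=3978854.4789, Y=-337430.3070, Z=4958612.7625

X=3978854.479 m, Y=-337430.307 m, Z=4958612.763 m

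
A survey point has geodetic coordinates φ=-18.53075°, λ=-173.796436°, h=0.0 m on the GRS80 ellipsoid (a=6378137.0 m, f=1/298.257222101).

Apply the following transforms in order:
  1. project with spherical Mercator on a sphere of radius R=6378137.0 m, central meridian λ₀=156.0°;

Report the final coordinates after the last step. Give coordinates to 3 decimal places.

start: φ=-18.530750°, λ=-173.796436°, h=0.000 m
→ merc (R=6378137.0, λ₀=156.0°): E=3362245.3646, N=-2099766.4683

E=3362245.365 m, N=-2099766.468 m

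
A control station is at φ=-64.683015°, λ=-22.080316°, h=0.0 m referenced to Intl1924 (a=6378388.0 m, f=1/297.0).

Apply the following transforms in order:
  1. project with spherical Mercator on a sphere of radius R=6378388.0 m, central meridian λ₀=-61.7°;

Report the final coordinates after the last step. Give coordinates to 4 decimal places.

start: φ=-64.683015°, λ=-22.080316°, h=0.000 m
→ merc (R=6378388.0, λ₀=-61.7°): E=4410616.6132, N=-9525742.1389

E=4410616.6132 m, N=-9525742.1389 m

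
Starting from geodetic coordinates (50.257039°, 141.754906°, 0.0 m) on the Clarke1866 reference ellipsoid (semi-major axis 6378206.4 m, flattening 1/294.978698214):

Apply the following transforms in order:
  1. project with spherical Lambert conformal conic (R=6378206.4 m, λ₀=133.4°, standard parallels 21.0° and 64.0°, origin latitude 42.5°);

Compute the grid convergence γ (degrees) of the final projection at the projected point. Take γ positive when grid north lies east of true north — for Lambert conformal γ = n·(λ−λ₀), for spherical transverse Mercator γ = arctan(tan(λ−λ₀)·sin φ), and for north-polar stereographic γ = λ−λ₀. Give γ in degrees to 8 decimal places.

start: φ=50.257039°, λ=141.754906°, h=0.000 m
→ into lcc (λ₀=133.4°): φ=50.25703900°, λ−λ₀=8.35490600°
convergence γ = 5.78972095°

5.78972095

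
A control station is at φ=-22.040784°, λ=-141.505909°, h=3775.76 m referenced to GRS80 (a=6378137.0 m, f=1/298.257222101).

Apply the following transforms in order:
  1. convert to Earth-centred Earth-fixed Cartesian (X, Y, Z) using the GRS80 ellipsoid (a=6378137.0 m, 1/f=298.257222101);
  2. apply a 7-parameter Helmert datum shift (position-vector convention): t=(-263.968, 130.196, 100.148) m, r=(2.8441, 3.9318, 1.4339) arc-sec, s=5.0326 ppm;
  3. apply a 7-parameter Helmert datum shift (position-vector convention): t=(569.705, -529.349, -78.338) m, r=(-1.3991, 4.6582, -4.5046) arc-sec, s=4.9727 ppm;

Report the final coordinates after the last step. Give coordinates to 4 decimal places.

start: φ=-22.040784°, λ=-141.505909°, h=3775.760 m
→ ECEF (a=6378137.000, f=1/298.257222101): X=-4632083.4758, Y=-3683745.6577, Z=-2380016.4034
→ Helmert 7p (PV): X=-4632390.5145, Y=-3683633.3845, Z=-2379890.7302
→ Helmert 7p (PV): X=-4631978.0387, Y=-3684096.0271, Z=-2379851.2998

X=-4631978.0387 m, Y=-3684096.0271 m, Z=-2379851.2998 m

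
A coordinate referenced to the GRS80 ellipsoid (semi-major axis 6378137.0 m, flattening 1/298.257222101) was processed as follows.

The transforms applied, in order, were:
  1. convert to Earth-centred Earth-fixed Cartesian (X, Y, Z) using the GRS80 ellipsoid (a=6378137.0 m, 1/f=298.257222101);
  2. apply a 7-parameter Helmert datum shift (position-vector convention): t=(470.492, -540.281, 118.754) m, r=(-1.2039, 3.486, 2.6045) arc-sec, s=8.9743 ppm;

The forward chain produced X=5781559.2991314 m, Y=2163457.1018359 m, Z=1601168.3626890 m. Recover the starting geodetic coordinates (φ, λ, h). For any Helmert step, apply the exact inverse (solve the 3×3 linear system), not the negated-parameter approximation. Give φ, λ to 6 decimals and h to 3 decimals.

start: X=5781559.2991, Y=2163457.1018, Z=1601168.3627 m
→ Helmert⁻¹: X=5781037.1895, Y=2163895.6203, Z=1601145.5735
→ geod (Bowring, a=6378137.000): φ=14.63524400°, λ=20.52133900°, h=246.7720 m

φ=14.635244°, λ=20.521339°, h=246.772 m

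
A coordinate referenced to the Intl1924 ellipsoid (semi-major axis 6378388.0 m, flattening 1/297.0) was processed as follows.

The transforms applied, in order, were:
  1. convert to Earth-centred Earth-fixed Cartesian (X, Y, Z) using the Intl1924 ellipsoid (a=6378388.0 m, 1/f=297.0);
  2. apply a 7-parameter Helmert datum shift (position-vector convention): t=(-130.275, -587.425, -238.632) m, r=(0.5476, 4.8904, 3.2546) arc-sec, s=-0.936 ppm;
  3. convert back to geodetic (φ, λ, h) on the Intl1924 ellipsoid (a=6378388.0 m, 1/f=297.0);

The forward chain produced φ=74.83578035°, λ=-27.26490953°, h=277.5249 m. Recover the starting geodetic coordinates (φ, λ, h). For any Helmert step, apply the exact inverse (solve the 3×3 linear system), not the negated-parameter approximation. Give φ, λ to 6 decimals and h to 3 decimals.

start: φ=74.835780°, λ=-27.264910°, h=277.525 m
→ ECEF (a=6378388.000, f=1/297.0): X=1487856.9756, Y=-766786.6336, Z=6134412.0992
→ Helmert⁻¹: X=1487831.1041, Y=-766207.1152, Z=6134693.7829
→ geod (Bowring, a=6378388.000): φ=74.83893400°, λ=-27.24767900°, h=473.9680 m

φ=74.838934°, λ=-27.247679°, h=473.968 m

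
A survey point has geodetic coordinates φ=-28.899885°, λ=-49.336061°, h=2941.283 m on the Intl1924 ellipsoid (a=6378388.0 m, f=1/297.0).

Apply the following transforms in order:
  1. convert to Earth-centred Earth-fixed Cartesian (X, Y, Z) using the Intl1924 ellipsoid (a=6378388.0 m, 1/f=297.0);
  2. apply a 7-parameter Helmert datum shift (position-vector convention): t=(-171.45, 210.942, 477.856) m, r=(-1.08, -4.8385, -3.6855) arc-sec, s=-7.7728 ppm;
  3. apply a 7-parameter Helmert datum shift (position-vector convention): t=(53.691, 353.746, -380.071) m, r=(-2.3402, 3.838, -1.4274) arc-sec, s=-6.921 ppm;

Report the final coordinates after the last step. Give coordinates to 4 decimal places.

start: φ=-28.899885°, λ=-49.336061°, h=2941.283 m
→ ECEF (a=6378388.000, f=1/297.0): X=3643228.4482, Y=-4241040.0952, Z=-3065656.4317
→ Helmert 7p (PV): X=3643024.8154, Y=-4240877.3360, Z=-3065047.0800
→ Helmert 7p (PV): X=3642966.9140, Y=-4240554.2239, Z=-3065425.6086

X=3642966.9140 m, Y=-4240554.2239 m, Z=-3065425.6086 m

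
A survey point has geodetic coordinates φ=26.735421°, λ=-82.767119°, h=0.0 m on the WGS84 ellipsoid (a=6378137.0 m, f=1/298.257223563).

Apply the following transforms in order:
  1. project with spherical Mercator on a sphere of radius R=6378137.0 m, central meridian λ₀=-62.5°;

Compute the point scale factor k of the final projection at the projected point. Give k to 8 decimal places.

1.11970366

start: φ=26.735421°, λ=-82.767119°, h=0.000 m
→ into merc (λ₀=-62.5°): φ=26.73542100°, λ−λ₀=-20.26711900°
scale k = 1.11970366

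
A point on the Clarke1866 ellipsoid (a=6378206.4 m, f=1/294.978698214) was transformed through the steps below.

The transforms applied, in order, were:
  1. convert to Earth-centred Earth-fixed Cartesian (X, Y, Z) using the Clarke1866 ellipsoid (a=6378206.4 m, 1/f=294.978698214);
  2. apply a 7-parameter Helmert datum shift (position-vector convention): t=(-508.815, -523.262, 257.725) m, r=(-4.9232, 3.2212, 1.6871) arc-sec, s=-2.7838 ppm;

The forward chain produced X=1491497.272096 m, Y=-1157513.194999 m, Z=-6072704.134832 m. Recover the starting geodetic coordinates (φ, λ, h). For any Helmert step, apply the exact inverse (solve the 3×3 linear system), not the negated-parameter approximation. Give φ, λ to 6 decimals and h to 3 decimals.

start: X=1491497.2721, Y=-1157513.1950, Z=-6072704.1348 m
→ Helmert⁻¹: X=1492095.6189, Y=-1156860.4061, Z=-6072983.0763
→ geod (Bowring, a=6378206.400): φ=-72.83999600°, λ=-37.78734900°, h=1220.4840 m

φ=-72.839996°, λ=-37.787349°, h=1220.484 m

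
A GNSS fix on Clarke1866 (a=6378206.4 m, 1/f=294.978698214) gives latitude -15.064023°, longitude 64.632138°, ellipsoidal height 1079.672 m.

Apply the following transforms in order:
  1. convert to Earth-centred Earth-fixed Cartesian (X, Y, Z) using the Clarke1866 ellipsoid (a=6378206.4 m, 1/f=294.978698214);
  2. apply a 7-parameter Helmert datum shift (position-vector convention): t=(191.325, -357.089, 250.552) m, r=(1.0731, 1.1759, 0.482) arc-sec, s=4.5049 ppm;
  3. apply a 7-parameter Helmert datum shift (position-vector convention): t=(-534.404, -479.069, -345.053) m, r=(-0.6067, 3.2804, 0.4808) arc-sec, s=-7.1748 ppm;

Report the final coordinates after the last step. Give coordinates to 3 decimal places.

start: φ=-15.064023°, λ=64.632138°, h=1079.672 m
→ ECEF (a=6378206.400, f=1/294.978698214): X=2639751.4920, Y=5567361.0275, Z=-1647121.3125
→ Helmert 7p (PV): X=2639932.3088, Y=5567043.7568, Z=-1646864.2651
→ Helmert 7p (PV): X=2639339.7960, Y=5566526.0549, Z=-1647255.8615

X=2639339.796 m, Y=5566526.055 m, Z=-1647255.862 m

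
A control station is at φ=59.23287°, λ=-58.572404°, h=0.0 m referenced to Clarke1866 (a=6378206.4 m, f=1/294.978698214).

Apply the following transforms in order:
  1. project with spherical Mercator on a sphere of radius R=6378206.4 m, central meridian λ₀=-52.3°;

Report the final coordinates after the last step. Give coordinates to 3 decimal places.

start: φ=59.232870°, λ=-58.572404°, h=0.000 m
→ merc (R=6378206.4, λ₀=-52.3°): E=-698248.4168, N=8230979.7281

E=-698248.417 m, N=8230979.728 m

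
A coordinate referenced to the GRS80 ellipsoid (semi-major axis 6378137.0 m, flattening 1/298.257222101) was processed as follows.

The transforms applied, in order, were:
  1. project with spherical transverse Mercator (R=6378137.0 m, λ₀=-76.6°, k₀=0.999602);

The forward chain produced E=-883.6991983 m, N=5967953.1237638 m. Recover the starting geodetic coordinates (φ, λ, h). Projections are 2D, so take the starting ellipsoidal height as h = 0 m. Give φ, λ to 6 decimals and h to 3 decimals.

start: E=-883.6992, N=5967953.1238 m
→ tm⁻¹: φ=53.63238000°, λ=-76.61339300°

φ=53.632380°, λ=-76.613393°, h=0.000 m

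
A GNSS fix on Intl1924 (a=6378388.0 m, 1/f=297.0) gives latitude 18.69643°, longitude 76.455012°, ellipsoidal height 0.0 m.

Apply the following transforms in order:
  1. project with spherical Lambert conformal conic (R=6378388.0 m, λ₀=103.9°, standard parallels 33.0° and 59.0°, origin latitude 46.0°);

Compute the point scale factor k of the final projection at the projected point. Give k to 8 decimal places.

1.08368382

start: φ=18.696430°, λ=76.455012°, h=0.000 m
→ into lcc (λ₀=103.9°): φ=18.69643000°, λ−λ₀=-27.44498800°
scale k = 1.08368382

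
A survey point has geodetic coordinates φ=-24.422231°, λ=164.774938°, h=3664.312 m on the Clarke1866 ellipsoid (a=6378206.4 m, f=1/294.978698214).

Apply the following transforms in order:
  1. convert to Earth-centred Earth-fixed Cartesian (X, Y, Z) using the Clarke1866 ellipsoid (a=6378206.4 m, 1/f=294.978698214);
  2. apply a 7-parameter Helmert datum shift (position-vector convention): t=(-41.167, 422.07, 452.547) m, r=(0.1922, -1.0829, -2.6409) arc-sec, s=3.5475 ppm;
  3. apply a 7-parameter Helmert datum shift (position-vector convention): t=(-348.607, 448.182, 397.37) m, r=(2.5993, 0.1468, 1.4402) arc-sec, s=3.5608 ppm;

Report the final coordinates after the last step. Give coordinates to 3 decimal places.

X=-5610545.083 m, Y=1527824.936 m, Z=-2621474.321 m

start: φ=-24.422231°, λ=164.774938°, h=3664.312 m
→ ECEF (a=6378206.400, f=1/294.978698214): X=-5610136.2161, Y=1526875.6876, Z=-2622300.8088
→ Helmert 7p (PV): X=-5610163.9685, Y=1527377.4470, Z=-2621885.5952
→ Helmert 7p (PV): X=-5610545.0828, Y=1527824.9362, Z=-2621474.3207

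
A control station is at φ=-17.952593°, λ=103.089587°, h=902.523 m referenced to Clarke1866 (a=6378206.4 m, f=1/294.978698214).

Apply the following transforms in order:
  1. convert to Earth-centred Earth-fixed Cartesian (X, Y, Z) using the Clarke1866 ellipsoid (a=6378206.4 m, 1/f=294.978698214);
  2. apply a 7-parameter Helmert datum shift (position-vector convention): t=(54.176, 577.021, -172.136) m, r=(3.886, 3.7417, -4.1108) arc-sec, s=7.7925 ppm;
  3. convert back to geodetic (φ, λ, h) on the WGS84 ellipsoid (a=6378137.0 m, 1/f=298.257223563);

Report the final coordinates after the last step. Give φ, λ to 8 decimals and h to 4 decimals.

φ=-17.94999009°, λ=103.08696103°, h=1574.8598 m

start: φ=-17.952593°, λ=103.089587°, h=902.523 m
→ ECEF (a=6378206.400, f=1/294.978698214): X=-1374806.2899, Y=5912745.6884, Z=-1953553.8605
→ Helmert 7p (PV): X=-1374680.4250, Y=5913432.9892, Z=-1953604.8839
→ geod (Bowring, a=6378137.000): φ=-17.94999009°, λ=103.08696103°, h=1574.8598 m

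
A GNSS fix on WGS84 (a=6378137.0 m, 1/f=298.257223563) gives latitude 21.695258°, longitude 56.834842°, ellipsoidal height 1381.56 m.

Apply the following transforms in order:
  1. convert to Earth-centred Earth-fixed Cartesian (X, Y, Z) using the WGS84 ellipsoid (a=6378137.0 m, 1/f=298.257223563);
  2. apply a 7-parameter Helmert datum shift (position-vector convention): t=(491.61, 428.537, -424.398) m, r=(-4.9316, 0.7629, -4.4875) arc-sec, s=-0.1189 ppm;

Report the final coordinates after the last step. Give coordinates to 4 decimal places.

start: φ=21.695258°, λ=56.834842°, h=1381.560 m
→ ECEF (a=6378137.000, f=1/298.257223563): X=3244210.3972, Y=4964259.1860, Z=2343603.6821
→ Helmert 7p (PV): X=3244818.2921, Y=4964672.5851, Z=2343048.3155

X=3244818.2921 m, Y=4964672.5851 m, Z=2343048.3155 m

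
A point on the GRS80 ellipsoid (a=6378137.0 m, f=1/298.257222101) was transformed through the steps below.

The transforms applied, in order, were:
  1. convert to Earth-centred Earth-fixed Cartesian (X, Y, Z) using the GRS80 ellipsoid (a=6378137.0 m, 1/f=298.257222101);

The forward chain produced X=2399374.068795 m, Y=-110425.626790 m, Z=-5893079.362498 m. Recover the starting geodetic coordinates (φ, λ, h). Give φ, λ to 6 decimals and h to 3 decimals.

start: X=2399374.0688, Y=-110425.6268, Z=-5893079.3625 m
→ geod (Bowring, a=6378137.000): φ=-67.95917500°, λ=-2.63504600°, h=3984.8290 m

φ=-67.959175°, λ=-2.635046°, h=3984.829 m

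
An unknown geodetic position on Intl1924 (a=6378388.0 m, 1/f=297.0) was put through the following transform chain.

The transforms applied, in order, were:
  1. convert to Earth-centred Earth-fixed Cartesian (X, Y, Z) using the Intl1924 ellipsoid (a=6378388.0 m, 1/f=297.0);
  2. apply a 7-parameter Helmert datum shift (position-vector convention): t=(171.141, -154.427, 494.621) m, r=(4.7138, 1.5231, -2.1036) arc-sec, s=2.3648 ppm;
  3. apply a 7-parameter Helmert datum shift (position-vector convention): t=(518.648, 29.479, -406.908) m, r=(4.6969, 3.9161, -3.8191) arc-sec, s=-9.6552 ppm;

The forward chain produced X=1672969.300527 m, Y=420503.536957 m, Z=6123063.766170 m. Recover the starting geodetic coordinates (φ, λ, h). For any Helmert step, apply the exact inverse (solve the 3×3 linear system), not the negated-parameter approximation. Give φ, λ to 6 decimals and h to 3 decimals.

φ=74.372913°, λ=14.130677°, h=2718.047 m

start: X=1672969.3005, Y=420503.5370, Z=6123063.7662 m
→ Helmert⁻¹: X=1672342.7515, Y=420648.5228, Z=6123551.9701
→ Helmert⁻¹: X=1672118.1493, Y=420958.9387, Z=6123045.5964
→ geod (Bowring, a=6378388.000): φ=74.37291300°, λ=14.13067700°, h=2718.0470 m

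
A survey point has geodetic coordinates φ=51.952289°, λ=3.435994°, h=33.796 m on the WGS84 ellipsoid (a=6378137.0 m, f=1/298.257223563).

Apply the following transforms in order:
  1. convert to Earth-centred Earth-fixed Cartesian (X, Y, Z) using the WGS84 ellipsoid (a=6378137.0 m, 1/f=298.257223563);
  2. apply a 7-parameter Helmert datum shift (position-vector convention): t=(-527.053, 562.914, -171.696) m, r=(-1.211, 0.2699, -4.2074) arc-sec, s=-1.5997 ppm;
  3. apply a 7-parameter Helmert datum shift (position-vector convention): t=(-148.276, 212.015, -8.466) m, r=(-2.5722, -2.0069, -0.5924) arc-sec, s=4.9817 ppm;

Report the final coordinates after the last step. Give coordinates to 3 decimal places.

start: φ=51.952289°, λ=3.435994°, h=33.796 m
→ ECEF (a=6378137.000, f=1/298.257223563): X=3932082.0690, Y=236087.7197, Z=4999559.8840
→ Helmert 7p (PV): X=3931560.0835, Y=236599.4022, Z=4999373.6589
→ Helmert 7p (PV): X=3931383.4301, Y=236863.6486, Z=4999425.4010

X=3931383.430 m, Y=236863.649 m, Z=4999425.401 m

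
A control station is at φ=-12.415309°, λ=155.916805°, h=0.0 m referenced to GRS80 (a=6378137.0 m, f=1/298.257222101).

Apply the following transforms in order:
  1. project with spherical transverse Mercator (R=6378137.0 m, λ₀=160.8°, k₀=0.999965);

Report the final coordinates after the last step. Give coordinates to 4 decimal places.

E=-531448.3090 m, N=-1386895.1342 m

start: φ=-12.415309°, λ=155.916805°, h=0.000 m
→ tm (R=6378137.0, λ₀=160.8°): E=-531448.3090, N=-1386895.1342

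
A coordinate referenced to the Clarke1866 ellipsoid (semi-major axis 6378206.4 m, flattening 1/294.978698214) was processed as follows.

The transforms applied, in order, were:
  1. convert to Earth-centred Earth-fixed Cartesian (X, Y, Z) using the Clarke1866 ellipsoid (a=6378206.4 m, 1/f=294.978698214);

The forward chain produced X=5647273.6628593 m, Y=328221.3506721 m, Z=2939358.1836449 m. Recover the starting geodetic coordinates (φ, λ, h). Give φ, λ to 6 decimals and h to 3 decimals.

φ=27.616540°, λ=3.326307°, h=1301.581 m

start: X=5647273.6629, Y=328221.3507, Z=2939358.1836 m
→ geod (Bowring, a=6378206.400): φ=27.61654000°, λ=3.32630700°, h=1301.5810 m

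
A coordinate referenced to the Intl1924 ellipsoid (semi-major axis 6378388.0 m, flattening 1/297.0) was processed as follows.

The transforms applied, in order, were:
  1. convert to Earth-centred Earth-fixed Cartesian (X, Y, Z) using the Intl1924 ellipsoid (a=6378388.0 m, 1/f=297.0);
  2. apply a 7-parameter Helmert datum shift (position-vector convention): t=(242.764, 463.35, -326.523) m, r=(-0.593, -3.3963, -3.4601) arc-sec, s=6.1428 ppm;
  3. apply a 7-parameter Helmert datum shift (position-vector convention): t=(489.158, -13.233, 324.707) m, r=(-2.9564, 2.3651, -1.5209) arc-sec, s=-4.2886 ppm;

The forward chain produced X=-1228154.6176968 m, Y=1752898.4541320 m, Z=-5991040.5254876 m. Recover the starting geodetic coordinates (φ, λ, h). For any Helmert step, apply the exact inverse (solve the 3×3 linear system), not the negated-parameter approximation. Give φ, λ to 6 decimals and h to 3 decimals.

start: X=-1228154.6177, Y=1752898.4541, Z=-5991040.5255 m
→ Helmert⁻¹: X=-1228593.2715, Y=1752996.0203, Z=-5991379.8889
→ Helmert⁻¹: X=-1228956.5317, Y=1752518.5129, Z=-5990991.2902
→ geod (Bowring, a=6378388.000): φ=-70.46113200°, λ=125.04012300°, h=2556.8430 m

φ=-70.461132°, λ=125.040123°, h=2556.843 m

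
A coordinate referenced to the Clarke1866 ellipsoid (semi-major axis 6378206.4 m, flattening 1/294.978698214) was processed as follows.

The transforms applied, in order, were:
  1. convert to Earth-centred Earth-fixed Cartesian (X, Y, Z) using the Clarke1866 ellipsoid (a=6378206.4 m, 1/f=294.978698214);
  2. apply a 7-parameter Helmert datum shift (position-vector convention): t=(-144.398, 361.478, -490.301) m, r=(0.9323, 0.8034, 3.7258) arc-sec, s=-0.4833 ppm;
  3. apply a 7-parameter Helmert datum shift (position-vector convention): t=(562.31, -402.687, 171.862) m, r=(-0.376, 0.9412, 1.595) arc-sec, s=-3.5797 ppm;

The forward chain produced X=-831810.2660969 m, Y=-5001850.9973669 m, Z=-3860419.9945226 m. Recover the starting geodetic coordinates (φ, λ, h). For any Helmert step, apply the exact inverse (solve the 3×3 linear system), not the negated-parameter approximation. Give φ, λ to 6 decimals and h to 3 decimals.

start: X=-831810.2661, Y=-5001850.9974, Z=-3860419.9945 m
→ Helmert⁻¹: X=-832396.6146, Y=-5001452.7399, Z=-3860618.5918
→ Helmert⁻¹: X=-832327.9325, Y=-5001819.0481, Z=-3860110.7905
→ geod (Bowring, a=6378206.400): φ=-37.46869200°, λ=-99.44773700°, h=2461.5020 m

φ=-37.468692°, λ=-99.447737°, h=2461.502 m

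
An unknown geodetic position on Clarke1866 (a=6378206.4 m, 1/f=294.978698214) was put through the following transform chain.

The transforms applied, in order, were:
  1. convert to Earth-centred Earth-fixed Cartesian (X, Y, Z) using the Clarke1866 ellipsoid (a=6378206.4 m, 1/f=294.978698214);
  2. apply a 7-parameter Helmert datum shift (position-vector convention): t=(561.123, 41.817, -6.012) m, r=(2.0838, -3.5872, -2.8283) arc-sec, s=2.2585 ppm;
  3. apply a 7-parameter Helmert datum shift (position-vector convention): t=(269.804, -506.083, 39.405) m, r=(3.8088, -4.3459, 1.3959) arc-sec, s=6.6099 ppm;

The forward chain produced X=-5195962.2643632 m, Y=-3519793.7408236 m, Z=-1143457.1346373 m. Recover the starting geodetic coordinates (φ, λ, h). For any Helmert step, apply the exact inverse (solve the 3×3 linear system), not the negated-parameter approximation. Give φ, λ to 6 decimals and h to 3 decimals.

start: X=-5195962.2644, Y=-3519793.7408, Z=-1143457.1346 m
→ Helmert⁻¹: X=-5196245.6277, Y=-3519250.3421, Z=-1143314.5139
→ Helmert⁻¹: X=-5196766.6375, Y=-3519367.0179, Z=-1143179.9870
→ geod (Bowring, a=6378206.400): φ=-10.39157200°, λ=-145.89326100°, h=2082.8740 m

φ=-10.391572°, λ=-145.893261°, h=2082.874 m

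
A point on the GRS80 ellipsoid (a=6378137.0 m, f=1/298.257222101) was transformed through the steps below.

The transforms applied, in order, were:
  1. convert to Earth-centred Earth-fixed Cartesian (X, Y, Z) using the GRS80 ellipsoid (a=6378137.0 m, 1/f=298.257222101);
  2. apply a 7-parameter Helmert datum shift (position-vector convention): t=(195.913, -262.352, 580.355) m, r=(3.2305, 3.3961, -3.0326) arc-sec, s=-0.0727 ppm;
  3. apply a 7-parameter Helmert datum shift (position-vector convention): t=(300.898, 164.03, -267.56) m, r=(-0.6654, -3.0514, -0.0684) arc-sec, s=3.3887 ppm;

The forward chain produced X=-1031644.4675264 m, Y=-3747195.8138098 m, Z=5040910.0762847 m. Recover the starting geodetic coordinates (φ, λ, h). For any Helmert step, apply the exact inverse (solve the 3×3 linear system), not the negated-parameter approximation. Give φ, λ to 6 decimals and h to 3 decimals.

φ=52.551870°, λ=-105.399769°, h=313.865 m

start: X=-1031644.4675, Y=-3747195.8138, Z=5040910.0763 m
→ Helmert⁻¹: X=-1031866.0489, Y=-3747363.7499, Z=5041163.7295
→ Helmert⁻¹: X=-1032089.9390, Y=-3747037.8988, Z=5040625.4336
→ geod (Bowring, a=6378137.000): φ=52.55187000°, λ=-105.39976900°, h=313.8650 m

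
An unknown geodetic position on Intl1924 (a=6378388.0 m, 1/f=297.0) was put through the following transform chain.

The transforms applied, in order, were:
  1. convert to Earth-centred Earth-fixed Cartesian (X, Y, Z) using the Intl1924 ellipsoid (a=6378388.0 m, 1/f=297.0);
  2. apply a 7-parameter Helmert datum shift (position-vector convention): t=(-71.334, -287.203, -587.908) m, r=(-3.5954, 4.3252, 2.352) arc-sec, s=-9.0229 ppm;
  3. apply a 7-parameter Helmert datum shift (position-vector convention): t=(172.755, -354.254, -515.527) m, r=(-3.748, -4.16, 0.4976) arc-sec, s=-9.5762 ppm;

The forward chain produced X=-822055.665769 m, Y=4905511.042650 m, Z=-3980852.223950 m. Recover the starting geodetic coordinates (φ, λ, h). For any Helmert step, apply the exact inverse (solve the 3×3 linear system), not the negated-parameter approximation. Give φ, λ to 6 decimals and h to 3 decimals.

start: X=-822055.6658, Y=4905511.0426, Z=-3980852.2240 m
→ Helmert⁻¹: X=-822304.7344, Y=4905986.5851, Z=-3980269.0836
→ Helmert⁻¹: X=-822101.4227, Y=4906396.8009, Z=-3979648.7996
→ geod (Bowring, a=6378388.000): φ=-38.84713800°, λ=99.51195200°, h=747.0400 m

φ=-38.847138°, λ=99.511952°, h=747.040 m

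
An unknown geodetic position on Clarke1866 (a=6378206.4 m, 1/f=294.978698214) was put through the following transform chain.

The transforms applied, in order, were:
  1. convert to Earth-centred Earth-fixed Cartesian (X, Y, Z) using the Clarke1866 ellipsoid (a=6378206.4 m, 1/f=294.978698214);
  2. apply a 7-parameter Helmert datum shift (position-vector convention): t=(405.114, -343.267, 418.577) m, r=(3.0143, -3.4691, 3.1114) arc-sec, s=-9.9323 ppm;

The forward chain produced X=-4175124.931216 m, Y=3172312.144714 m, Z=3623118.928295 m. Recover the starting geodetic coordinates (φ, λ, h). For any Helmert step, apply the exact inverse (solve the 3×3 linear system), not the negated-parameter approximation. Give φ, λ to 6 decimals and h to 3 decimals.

φ=34.819557°, λ=142.769940°, h=2621.232 m

start: X=-4175124.9312, Y=3172312.1447, Z=3623118.9283 m
→ Helmert⁻¹: X=-4175462.7281, Y=3172802.8506, Z=3622760.1926
→ geod (Bowring, a=6378206.400): φ=34.81955700°, λ=142.76994000°, h=2621.2320 m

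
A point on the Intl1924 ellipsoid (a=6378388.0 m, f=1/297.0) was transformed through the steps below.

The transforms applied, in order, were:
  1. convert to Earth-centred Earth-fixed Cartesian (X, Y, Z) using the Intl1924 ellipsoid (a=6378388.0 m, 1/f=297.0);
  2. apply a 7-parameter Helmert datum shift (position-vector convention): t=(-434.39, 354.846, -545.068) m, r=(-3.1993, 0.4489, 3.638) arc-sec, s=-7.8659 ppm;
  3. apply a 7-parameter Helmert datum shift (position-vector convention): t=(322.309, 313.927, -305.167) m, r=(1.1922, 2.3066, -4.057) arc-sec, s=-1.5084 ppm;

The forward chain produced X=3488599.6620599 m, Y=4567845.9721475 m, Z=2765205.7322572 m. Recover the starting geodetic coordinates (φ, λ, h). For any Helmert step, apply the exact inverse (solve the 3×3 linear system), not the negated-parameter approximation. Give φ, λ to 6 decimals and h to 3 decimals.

φ=25.853126°, λ=52.625264°, h=3915.773 m

start: X=3488599.6621, Y=4567845.9721, Z=2765205.7323 m
→ Helmert⁻¹: X=3488161.8486, Y=4567623.5277, Z=2765527.6772
→ Helmert⁻¹: X=3488698.2138, Y=4567200.1706, Z=2766172.9358
→ geod (Bowring, a=6378388.000): φ=25.85312600°, λ=52.62526400°, h=3915.7730 m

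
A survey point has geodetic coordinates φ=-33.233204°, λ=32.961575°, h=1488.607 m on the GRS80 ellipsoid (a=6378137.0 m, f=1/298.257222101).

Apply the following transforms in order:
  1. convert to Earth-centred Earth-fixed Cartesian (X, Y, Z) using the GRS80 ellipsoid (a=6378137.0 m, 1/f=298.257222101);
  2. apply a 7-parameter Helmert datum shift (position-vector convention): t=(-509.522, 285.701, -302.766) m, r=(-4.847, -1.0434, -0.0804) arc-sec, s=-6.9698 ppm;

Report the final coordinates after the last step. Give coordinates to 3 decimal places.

X=4481261.795 m, Y=2906415.060 m, Z=-3476761.147 m

start: φ=-33.233204°, λ=32.961575°, h=1488.607 m
→ ECEF (a=6378137.000, f=1/298.257222101): X=4481783.8356, Y=2906233.0533, Z=-3476436.9896
→ Helmert 7p (PV): X=4481261.7949, Y=2906415.0595, Z=-3476761.1472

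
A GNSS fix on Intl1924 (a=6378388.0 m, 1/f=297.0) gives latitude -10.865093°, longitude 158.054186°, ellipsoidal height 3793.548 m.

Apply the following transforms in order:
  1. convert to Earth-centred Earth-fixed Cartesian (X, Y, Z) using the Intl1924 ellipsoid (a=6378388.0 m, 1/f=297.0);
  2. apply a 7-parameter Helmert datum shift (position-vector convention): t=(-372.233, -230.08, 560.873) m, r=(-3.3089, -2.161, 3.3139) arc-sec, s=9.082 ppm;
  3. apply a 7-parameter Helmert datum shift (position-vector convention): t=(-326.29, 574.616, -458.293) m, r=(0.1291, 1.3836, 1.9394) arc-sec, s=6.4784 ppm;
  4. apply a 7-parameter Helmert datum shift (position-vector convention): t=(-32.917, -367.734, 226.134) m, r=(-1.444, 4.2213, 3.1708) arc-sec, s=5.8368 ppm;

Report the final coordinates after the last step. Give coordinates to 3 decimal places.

start: φ=-10.865093°, λ=158.054186°, h=3793.548 m
→ ECEF (a=6378388.000, f=1/297.0): X=-5814289.7665, Y=2342731.6828, Z=-1195083.0141
→ Helmert 7p (PV): X=-5814739.9233, Y=2342410.2932, Z=-1194631.4931
→ Helmert 7p (PV): X=-5815133.9216, Y=2342946.1586, Z=-1195057.0545
→ Helmert 7p (PV): X=-5815261.2550, Y=2342494.3402, Z=-1194735.2882

X=-5815261.255 m, Y=2342494.340 m, Z=-1194735.288 m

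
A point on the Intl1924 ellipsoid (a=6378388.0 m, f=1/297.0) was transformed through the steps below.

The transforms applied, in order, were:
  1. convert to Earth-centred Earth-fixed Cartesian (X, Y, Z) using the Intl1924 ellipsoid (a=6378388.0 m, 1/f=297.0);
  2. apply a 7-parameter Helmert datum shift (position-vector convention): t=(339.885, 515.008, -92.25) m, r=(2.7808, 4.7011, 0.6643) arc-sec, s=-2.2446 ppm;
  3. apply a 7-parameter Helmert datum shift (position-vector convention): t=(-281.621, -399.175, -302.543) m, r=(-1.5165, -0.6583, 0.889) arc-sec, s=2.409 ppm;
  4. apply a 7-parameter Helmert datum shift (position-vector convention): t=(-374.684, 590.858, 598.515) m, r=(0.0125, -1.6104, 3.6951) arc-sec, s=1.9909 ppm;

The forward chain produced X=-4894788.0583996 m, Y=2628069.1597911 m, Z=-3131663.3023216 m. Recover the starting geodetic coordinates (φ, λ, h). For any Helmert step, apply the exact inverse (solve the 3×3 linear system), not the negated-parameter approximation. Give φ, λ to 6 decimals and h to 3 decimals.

start: X=-4894788.0584, Y=2628069.1598, Z=-3131663.3023 m
→ Helmert⁻¹: X=-4894381.0137, Y=2627560.5606, Z=-3132217.5280
→ Helmert⁻¹: X=-4894086.2716, Y=2627997.5245, Z=-3131872.4990
→ Helmert⁻¹: X=-4894357.2989, Y=2627461.9532, Z=-3131934.2514
→ geod (Bowring, a=6378388.000): φ=-29.57992400°, λ=151.77154300°, h=3903.9110 m

φ=-29.579924°, λ=151.771543°, h=3903.911 m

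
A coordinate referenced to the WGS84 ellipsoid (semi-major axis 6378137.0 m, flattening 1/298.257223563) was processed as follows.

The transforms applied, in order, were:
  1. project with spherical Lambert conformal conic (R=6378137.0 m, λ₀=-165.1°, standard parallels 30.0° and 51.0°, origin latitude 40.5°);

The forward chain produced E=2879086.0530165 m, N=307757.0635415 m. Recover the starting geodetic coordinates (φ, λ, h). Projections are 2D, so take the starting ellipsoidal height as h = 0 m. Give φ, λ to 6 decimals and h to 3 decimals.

φ=38.109719°, λ=-130.839895°, h=0.000 m

start: E=2879086.0530, N=307757.0635 m
→ lcc⁻¹: φ=38.10971900°, λ=-130.83989500°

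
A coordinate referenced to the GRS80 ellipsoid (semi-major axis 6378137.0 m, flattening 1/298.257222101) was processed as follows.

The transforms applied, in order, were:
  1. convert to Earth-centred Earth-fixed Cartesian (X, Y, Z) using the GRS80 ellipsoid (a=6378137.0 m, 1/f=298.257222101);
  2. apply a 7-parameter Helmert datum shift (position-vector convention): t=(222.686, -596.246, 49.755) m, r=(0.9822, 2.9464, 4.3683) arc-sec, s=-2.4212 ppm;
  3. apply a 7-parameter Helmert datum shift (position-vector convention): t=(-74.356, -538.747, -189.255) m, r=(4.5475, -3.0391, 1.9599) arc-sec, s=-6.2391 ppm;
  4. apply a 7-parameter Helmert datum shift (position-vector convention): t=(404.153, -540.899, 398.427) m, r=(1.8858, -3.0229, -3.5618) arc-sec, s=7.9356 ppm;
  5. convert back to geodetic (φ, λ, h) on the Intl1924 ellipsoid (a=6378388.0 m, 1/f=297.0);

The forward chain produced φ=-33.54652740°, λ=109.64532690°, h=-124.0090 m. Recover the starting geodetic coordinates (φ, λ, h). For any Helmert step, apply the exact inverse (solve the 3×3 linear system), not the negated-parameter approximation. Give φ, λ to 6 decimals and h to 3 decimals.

start: φ=-33.546527°, λ=109.645327°, h=-124.009 m
→ ECEF (a=6378388.000, f=1/297.0): X=-1789020.0069, Y=5011602.4029, Z=-3504621.1658
→ Helmert⁻¹: X=-1789547.8757, Y=5012040.5808, Z=-3505011.3751
→ Helmert⁻¹: X=-1789488.6974, Y=5012550.3327, Z=-3504928.1321
→ Helmert⁻¹: X=-1789559.4791, Y=5013179.9256, Z=-3505035.8084
→ geod (Bowring, a=6378137.000): φ=-33.54058100°, λ=109.64508700°, h=1717.7210 m

φ=-33.540581°, λ=109.645087°, h=1717.721 m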